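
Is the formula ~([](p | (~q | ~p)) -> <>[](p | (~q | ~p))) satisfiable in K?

Satisfiable (open branch found)

1. ~([](p | (~q | ~p)) -> <>[](p | (~q | ~p))), 0
2. [](p | (~q | ~p)), 0   [~->-rule on 1]
3. ~<>[](p | (~q | ~p)), 0   [~->-rule on 1]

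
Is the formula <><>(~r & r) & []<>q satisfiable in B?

Unsatisfiable

1. <><>(~r & r) & []<>q, 0
2. <><>(~r & r), 0
3. []<>q, 0
4. <>q, 0
5. <>(~r & r), 1
6. <>q, 1
7. q, 2
8. <>q, 2
9. ~r & r, 3
10. ~r, 3
11. r, 3
Accessibility: 0R0, 0R1, 0R2, 1R0, 1R1, 1R3, 2R0, 2R2, 3R1, 3R3
Branch closes: r and ~r both at 3.
(One branch shown.) All branches close.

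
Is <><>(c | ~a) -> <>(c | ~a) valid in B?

Invalid (countermodel exists)

Tableau for the negation ~(<><>(c | ~a) -> <>(c | ~a)):
1. ~(<><>(c | ~a) -> <>(c | ~a)), w0
2. <><>(c | ~a), w0   [~->-rule on 1]
3. ~<>(c | ~a), w0   [~->-rule on 1]
4. ~(c | ~a), w0   [~<>-rule on 3 via w0Rw0]
5. ~c, w0   [~|-rule on 4]
6. a, w0   [~|-rule on 4]
7. <>(c | ~a), w1   [<>-rule on 2: fresh world w1, w0Rw1]
8. ~(c | ~a), w1   [~<>-rule on 3 via w0Rw1]
9. ~c, w1   [~|-rule on 8]
10. a, w1   [~|-rule on 8]
11. c | ~a, w2   [<>-rule on 7: fresh world w2, w1Rw2]
12. ~a, w2   [|-rule on 11 (branches; this branch)]
Accessibility: w0Rw0, w0Rw1, w1Rw0, w1Rw1, w1Rw2, w2Rw1, w2Rw2
The negation has an open branch (countermodel exists).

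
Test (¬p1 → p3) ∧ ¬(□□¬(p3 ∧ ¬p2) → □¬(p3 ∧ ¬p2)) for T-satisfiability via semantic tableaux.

1. (¬p1 → p3) ∧ ¬(□□¬(p3 ∧ ¬p2) → □¬(p3 ∧ ¬p2)), u
2. ¬p1 → p3, u
3. ¬(□□¬(p3 ∧ ¬p2) → □¬(p3 ∧ ¬p2)), u
4. □□¬(p3 ∧ ¬p2), u
5. ¬□¬(p3 ∧ ¬p2), u
6. □¬(p3 ∧ ¬p2), u
7. ¬(p3 ∧ ¬p2), u
8. p3, u
9. p2, u
10. p3 ∧ ¬p2, v
11. p3, v
12. ¬p2, v
13. □¬(p3 ∧ ¬p2), v
14. ¬(p3 ∧ ¬p2), v
15. p2, v
Accessibility: uRu, uRv, vRv
Branch closes: p2 and ¬p2 both at v.
All branches of the tableau close; one closing branch shown above.

Unsatisfiable (every branch closes)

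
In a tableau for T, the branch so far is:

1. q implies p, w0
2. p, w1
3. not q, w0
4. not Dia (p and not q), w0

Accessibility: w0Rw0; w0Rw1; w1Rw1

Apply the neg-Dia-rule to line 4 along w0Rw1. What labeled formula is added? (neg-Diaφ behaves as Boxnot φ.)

neg-Diaφ behaves as Boxnot φ: propagate the negated body to each accessible world.

not (p and not q), w1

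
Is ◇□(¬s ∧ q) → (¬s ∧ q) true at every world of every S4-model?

No, not valid

Tableau for the negation ¬(◇□(¬s ∧ q) → (¬s ∧ q)):
1. ¬(◇□(¬s ∧ q) → (¬s ∧ q)), w0
2. ◇□(¬s ∧ q), w0
3. ¬(¬s ∧ q), w0
4. ¬q, w0
5. □(¬s ∧ q), w1
6. ¬s ∧ q, w1
7. ¬s, w1
8. q, w1
Accessibility: w0Rw0, w0Rw1, w1Rw1
The negation has an open branch (countermodel exists).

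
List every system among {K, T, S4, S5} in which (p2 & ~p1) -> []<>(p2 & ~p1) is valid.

S4-tableau for the negation ~((p2 & ~p1) -> []<>(p2 & ~p1)):
1. ~((p2 & ~p1) -> []<>(p2 & ~p1)), w0
2. p2 & ~p1, w0
3. ~[]<>(p2 & ~p1), w0
4. p2, w0
5. ~p1, w0
6. ~<>(p2 & ~p1), w1
7. ~(p2 & ~p1), w1
8. p1, w1
Accessibility: w0Rw0, w0Rw1, w1Rw1
Complete open branch: countermodel on an S4-frame, so not valid in S4, nor in K, T (the same frame is also a K-frame and a T-frame).
S5-tableau for the negation ~((p2 & ~p1) -> []<>(p2 & ~p1)):
1. ~((p2 & ~p1) -> []<>(p2 & ~p1)), w0
2. p2 & ~p1, w0
3. ~[]<>(p2 & ~p1), w0
4. p2, w0
5. ~p1, w0
6. ~<>(p2 & ~p1), w1
7. ~(p2 & ~p1), w0
8. ~(p2 & ~p1), w1
9. p1, w0
Accessibility: w0Rw0, w0Rw1, w1Rw0, w1Rw1
Branch closes: p1 and ~p1 both at w0.
Every branch closes (one shown): valid in S5.

S5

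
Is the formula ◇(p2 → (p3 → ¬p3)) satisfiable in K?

1. ◇(p2 → (p3 → ¬p3)), u
2. p2 → (p3 → ¬p3), v   [◇-rule on 1: fresh world v, uRv]
3. p3 → ¬p3, v   [→-rule on 2 (branches; this branch)]
4. ¬p3, v   [→-rule on 3 (branches; this branch)]
Accessibility: uRv

Satisfiable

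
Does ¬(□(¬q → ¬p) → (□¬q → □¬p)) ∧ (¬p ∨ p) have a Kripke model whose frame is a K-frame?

Unsatisfiable

1. ¬(□(¬q → ¬p) → (□¬q → □¬p)) ∧ (¬p ∨ p), w0
2. ¬(□(¬q → ¬p) → (□¬q → □¬p)), w0
3. ¬p ∨ p, w0
4. □(¬q → ¬p), w0
5. ¬(□¬q → □¬p), w0
6. □¬q, w0
7. ¬□¬p, w0
8. p, w0
9. p, w1
10. ¬q → ¬p, w1
11. ¬q, w1
12. ¬p, w1
Accessibility: w0Rw1
Branch closes: p and ¬p both at w1.
Every branch closes; the branch above is one of them.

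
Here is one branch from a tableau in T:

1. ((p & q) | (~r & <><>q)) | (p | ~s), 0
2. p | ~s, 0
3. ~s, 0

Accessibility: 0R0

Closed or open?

Open

No atom appears with both signs at the same world.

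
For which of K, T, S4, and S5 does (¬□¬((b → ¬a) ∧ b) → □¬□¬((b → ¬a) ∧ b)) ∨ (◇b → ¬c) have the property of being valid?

S4-tableau for the negation ¬((¬□¬((b → ¬a) ∧ b) → □¬□¬((b → ¬a) ∧ b)) ∨ (◇b → ¬c)):
1. ¬((¬□¬((b → ¬a) ∧ b) → □¬□¬((b → ¬a) ∧ b)) ∨ (◇b → ¬c)), u
2. ¬(¬□¬((b → ¬a) ∧ b) → □¬□¬((b → ¬a) ∧ b)), u   [¬∨-rule on 1]
3. ¬(◇b → ¬c), u   [¬∨-rule on 1]
4. ¬□¬((b → ¬a) ∧ b), u   [¬→-rule on 2]
5. ¬□¬□¬((b → ¬a) ∧ b), u   [¬→-rule on 2]
6. ◇b, u   [¬→-rule on 3]
7. c, u   [¬→-rule on 3]
8. (b → ¬a) ∧ b, v   [¬□-rule on 4: fresh world v, uRv]
9. b → ¬a, v   [∧-rule on 8]
10. b, v   [∧-rule on 8]
11. ¬a, v   [→-rule on 9 (branches; this branch)]
12. □¬((b → ¬a) ∧ b), w   [¬□-rule on 5: fresh world w, uRw]
13. ¬((b → ¬a) ∧ b), w   [□-rule on 12 via wRw]
14. ¬b, w   [¬∧-rule on 13 (branches; this branch)]
15. b, x   [◇-rule on 6: fresh world x, uRx]
Accessibility: uRu, uRv, uRw, uRx, vRv, wRw, xRx
Complete open branch: countermodel on an S4-frame, so not valid in S4, nor in K, T (the same frame is also a K-frame and a T-frame).
S5-tableau for the negation ¬((¬□¬((b → ¬a) ∧ b) → □¬□¬((b → ¬a) ∧ b)) ∨ (◇b → ¬c)):
1. ¬((¬□¬((b → ¬a) ∧ b) → □¬□¬((b → ¬a) ∧ b)) ∨ (◇b → ¬c)), u
2. ¬(¬□¬((b → ¬a) ∧ b) → □¬□¬((b → ¬a) ∧ b)), u   [¬∨-rule on 1]
3. ¬(◇b → ¬c), u   [¬∨-rule on 1]
4. ¬□¬((b → ¬a) ∧ b), u   [¬→-rule on 2]
5. ¬□¬□¬((b → ¬a) ∧ b), u   [¬→-rule on 2]
6. ◇b, u   [¬→-rule on 3]
7. c, u   [¬→-rule on 3]
8. (b → ¬a) ∧ b, v   [¬□-rule on 4: fresh world v, uRv]
9. b → ¬a, v   [∧-rule on 8]
10. b, v   [∧-rule on 8]
11. ¬a, v   [→-rule on 9 (branches; this branch)]
12. □¬((b → ¬a) ∧ b), w   [¬□-rule on 5: fresh world w, uRw]
13. ¬((b → ¬a) ∧ b), u   [□-rule on 12 via wRu]
14. ¬((b → ¬a) ∧ b), v   [□-rule on 12 via wRv]
15. ¬((b → ¬a) ∧ b), w   [□-rule on 12 via wRw]
16. ¬(b → ¬a), u   [¬∧-rule on 13 (branches; this branch)]
17. b, u   [¬→-rule on 16]
18. a, u   [¬→-rule on 16]
19. ¬(b → ¬a), v   [¬∧-rule on 14 (branches; this branch)]
20. a, v   [¬→-rule on 19]
Accessibility: uRu, uRv, uRw, vRu, vRv, vRw, wRu, wRv, wRw
Branch closes: a and ¬a both at v.
Every branch closes (one shown): valid in S5.

S5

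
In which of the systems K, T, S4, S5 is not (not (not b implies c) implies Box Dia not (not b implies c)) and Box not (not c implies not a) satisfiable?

K, T, S4

S5-tableau for the formula:
1. not (not (not b implies c) implies Box Dia not (not b implies c)) and Box not (not c implies not a), w0
2. not (not (not b implies c) implies Box Dia not (not b implies c)), w0
3. Box not (not c implies not a), w0
4. not (not b implies c), w0
5. not Box Dia not (not b implies c), w0
6. not b, w0
7. not c, w0
8. not (not c implies not a), w0
9. a, w0
10. not Dia not (not b implies c), w1
11. not (not c implies not a), w1
12. not c, w1
13. a, w1
14. not b implies c, w0
15. not b implies c, w1
16. c, w0
Accessibility: w0Rw0, w0Rw1, w1Rw0, w1Rw1
Branch closes: c and not c both at w0.
Every branch closes (one shown): unsatisfiable in S5.
S4-tableau for the formula:
1. not (not (not b implies c) implies Box Dia not (not b implies c)) and Box not (not c implies not a), w0
2. not (not (not b implies c) implies Box Dia not (not b implies c)), w0
3. Box not (not c implies not a), w0
4. not (not b implies c), w0
5. not Box Dia not (not b implies c), w0
6. not b, w0
7. not c, w0
8. not (not c implies not a), w0
9. a, w0
10. not Dia not (not b implies c), w1
11. not (not c implies not a), w1
12. not c, w1
13. a, w1
14. not b implies c, w1
15. b, w1
Accessibility: w0Rw0, w0Rw1, w1Rw1
Complete open branch: satisfiable in S4, hence also in K, T (this S4-model is also a K-model and a T-model).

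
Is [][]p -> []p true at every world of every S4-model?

Valid in S4

Tableau for the negation ~([][]p -> []p):
1. ~([][]p -> []p), 0
2. [][]p, 0
3. ~[]p, 0
4. []p, 0
5. p, 0
6. ~p, 1
7. []p, 1
8. p, 1
Accessibility: 0R0, 0R1, 1R1
Branch closes: p and ~p both at 1.
Every branch of the negation's tableau closes; the branch above is one of them.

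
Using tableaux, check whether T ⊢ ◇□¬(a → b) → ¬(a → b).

Tableau for the negation ¬(◇□¬(a → b) → ¬(a → b)):
1. ¬(◇□¬(a → b) → ¬(a → b)), w0
2. ◇□¬(a → b), w0
3. a → b, w0
4. b, w0
5. □¬(a → b), w1
6. ¬(a → b), w1
7. a, w1
8. ¬b, w1
Accessibility: w0Rw0, w0Rw1, w1Rw1
The negation has an open branch (countermodel exists).

Invalid (countermodel exists)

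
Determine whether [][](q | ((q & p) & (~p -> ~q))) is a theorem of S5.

Tableau for the negation ~[][](q | ((q & p) & (~p -> ~q))):
1. ~[][](q | ((q & p) & (~p -> ~q))), 0
2. ~[](q | ((q & p) & (~p -> ~q))), 1
3. ~(q | ((q & p) & (~p -> ~q))), 2
4. ~q, 2
5. ~((q & p) & (~p -> ~q)), 2
6. ~(q & p), 2
7. ~p, 2
Accessibility: 0R0, 0R1, 0R2, 1R0, 1R1, 1R2, 2R0, 2R1, 2R2
The negation has an open branch (countermodel exists).

Invalid (countermodel exists)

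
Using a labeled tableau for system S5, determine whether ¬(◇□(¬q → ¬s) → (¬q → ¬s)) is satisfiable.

1. ¬(◇□(¬q → ¬s) → (¬q → ¬s)), w0
2. ◇□(¬q → ¬s), w0   [¬→-rule on 1]
3. ¬(¬q → ¬s), w0   [¬→-rule on 1]
4. ¬q, w0   [¬→-rule on 3]
5. s, w0   [¬→-rule on 3]
6. □(¬q → ¬s), w1   [◇-rule on 2: fresh world w1, w0Rw1]
7. ¬q → ¬s, w0   [□-rule on 6 via w1Rw0]
8. ¬q → ¬s, w1   [□-rule on 6 via w1Rw1]
9. ¬s, w0   [→-rule on 7 (branches; this branch)]
Accessibility: w0Rw0, w0Rw1, w1Rw0, w1Rw1
Branch closes: s and ¬s both at w0.
(One branch shown.) All branches close.

Unsatisfiable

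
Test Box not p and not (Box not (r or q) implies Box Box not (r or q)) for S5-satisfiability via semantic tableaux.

1. Box not p and not (Box not (r or q) implies Box Box not (r or q)), w0
2. Box not p, w0   [and-rule on 1]
3. not (Box not (r or q) implies Box Box not (r or q)), w0   [and-rule on 1]
4. Box not (r or q), w0   [neg-implies-rule on 3]
5. not Box Box not (r or q), w0   [neg-implies-rule on 3]
6. not p, w0   [Box-rule on 2 via w0Rw0]
7. not (r or q), w0   [Box-rule on 4 via w0Rw0]
8. not r, w0   [neg-or-rule on 7]
9. not q, w0   [neg-or-rule on 7]
10. not Box not (r or q), w1   [neg-Box-rule on 5: fresh world w1, w0Rw1]
11. not p, w1   [Box-rule on 2 via w0Rw1]
12. not (r or q), w1   [Box-rule on 4 via w0Rw1]
13. not r, w1   [neg-or-rule on 12]
14. not q, w1   [neg-or-rule on 12]
15. r or q, w2   [neg-Box-rule on 10: fresh world w2, w1Rw2]
16. not p, w2   [Box-rule on 2 via w0Rw2]
17. not (r or q), w2   [Box-rule on 4 via w0Rw2]
18. not r, w2   [neg-or-rule on 17]
19. not q, w2   [neg-or-rule on 17]
20. q, w2   [or-rule on 15 (branches; this branch)]
Accessibility: w0Rw0, w0Rw1, w0Rw2, w1Rw0, w1Rw1, w1Rw2, w2Rw0, w2Rw1, w2Rw2
Branch closes: q and not q both at w2.
All branches of the tableau close; one closing branch shown above.

No, unsatisfiable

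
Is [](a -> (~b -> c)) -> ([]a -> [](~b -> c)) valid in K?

Tableau for the negation ~([](a -> (~b -> c)) -> ([]a -> [](~b -> c))):
1. ~([](a -> (~b -> c)) -> ([]a -> [](~b -> c))), u
2. [](a -> (~b -> c)), u
3. ~([]a -> [](~b -> c)), u
4. []a, u
5. ~[](~b -> c), u
6. ~(~b -> c), v
7. ~b, v
8. ~c, v
9. a -> (~b -> c), v
10. a, v
11. ~b -> c, v
12. c, v
Accessibility: uRv
Branch closes: c and ~c both at v.
Every branch of the negation's tableau closes; the branch above is one of them.

Yes, valid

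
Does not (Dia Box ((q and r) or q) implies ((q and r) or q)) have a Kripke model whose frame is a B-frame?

1. not (Dia Box ((q and r) or q) implies ((q and r) or q)), w0
2. Dia Box ((q and r) or q), w0
3. not ((q and r) or q), w0
4. not (q and r), w0
5. not q, w0
6. not r, w0
7. Box ((q and r) or q), w1
8. (q and r) or q, w0
9. (q and r) or q, w1
10. q and r, w0
11. q, w0
12. r, w0
Accessibility: w0Rw0, w0Rw1, w1Rw0, w1Rw1
Branch closes: q and not q both at w0.
(One branch shown.) All branches close.

Unsatisfiable (every branch closes)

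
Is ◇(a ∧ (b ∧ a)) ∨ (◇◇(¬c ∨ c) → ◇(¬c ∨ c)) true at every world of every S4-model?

Tableau for the negation ¬(◇(a ∧ (b ∧ a)) ∨ (◇◇(¬c ∨ c) → ◇(¬c ∨ c))):
1. ¬(◇(a ∧ (b ∧ a)) ∨ (◇◇(¬c ∨ c) → ◇(¬c ∨ c))), u
2. ¬◇(a ∧ (b ∧ a)), u   [¬∨-rule on 1]
3. ¬(◇◇(¬c ∨ c) → ◇(¬c ∨ c)), u   [¬∨-rule on 1]
4. ◇◇(¬c ∨ c), u   [¬→-rule on 3]
5. ¬◇(¬c ∨ c), u   [¬→-rule on 3]
6. ¬(a ∧ (b ∧ a)), u   [¬◇-rule on 2 via uRu]
7. ¬(¬c ∨ c), u   [¬◇-rule on 5 via uRu]
8. c, u   [¬∨-rule on 7]
9. ¬c, u   [¬∨-rule on 7]
Accessibility: uRu
Branch closes: c and ¬c both at u.
All branches of the negation close; one closing branch shown above.

Valid in S4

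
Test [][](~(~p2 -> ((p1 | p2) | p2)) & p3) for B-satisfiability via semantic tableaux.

1. [][](~(~p2 -> ((p1 | p2) | p2)) & p3), w0
2. [](~(~p2 -> ((p1 | p2) | p2)) & p3), w0   [[]-rule on 1 via w0Rw0]
3. ~(~p2 -> ((p1 | p2) | p2)) & p3, w0   [[]-rule on 2 via w0Rw0]
4. ~(~p2 -> ((p1 | p2) | p2)), w0   [&-rule on 3]
5. p3, w0   [&-rule on 3]
6. ~p2, w0   [~->-rule on 4]
7. ~((p1 | p2) | p2), w0   [~->-rule on 4]
8. ~(p1 | p2), w0   [~|-rule on 7]
9. ~p1, w0   [~|-rule on 8]
Accessibility: w0Rw0

Yes, satisfiable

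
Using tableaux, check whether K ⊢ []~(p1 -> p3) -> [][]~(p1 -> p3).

Not valid

Tableau for the negation ~([]~(p1 -> p3) -> [][]~(p1 -> p3)):
1. ~([]~(p1 -> p3) -> [][]~(p1 -> p3)), 0
2. []~(p1 -> p3), 0   [~->-rule on 1]
3. ~[][]~(p1 -> p3), 0   [~->-rule on 1]
4. ~[]~(p1 -> p3), 1   [~[]-rule on 3: fresh world 1, 0R1]
5. ~(p1 -> p3), 1   [[]-rule on 2 via 0R1]
6. p1, 1   [~->-rule on 5]
7. ~p3, 1   [~->-rule on 5]
8. p1 -> p3, 2   [~[]-rule on 4: fresh world 2, 1R2]
9. p3, 2   [->-rule on 8 (branches; this branch)]
Accessibility: 0R1, 1R2
The negation has an open branch (countermodel exists).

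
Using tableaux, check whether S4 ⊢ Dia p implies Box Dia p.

No, not valid

Tableau for the negation not (Dia p implies Box Dia p):
1. not (Dia p implies Box Dia p), 0
2. Dia p, 0   [neg-implies-rule on 1]
3. not Box Dia p, 0   [neg-implies-rule on 1]
4. p, 1   [Dia-rule on 2: fresh world 1, 0R1]
5. not Dia p, 2   [neg-Box-rule on 3: fresh world 2, 0R2]
6. not p, 2   [neg-Dia-rule on 5 via 2R2]
Accessibility: 0R0, 0R1, 0R2, 1R1, 2R2
The negation has an open branch (countermodel exists).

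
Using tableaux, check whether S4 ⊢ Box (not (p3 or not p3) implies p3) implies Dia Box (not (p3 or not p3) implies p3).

Valid

Tableau for the negation not (Box (not (p3 or not p3) implies p3) implies Dia Box (not (p3 or not p3) implies p3)):
1. not (Box (not (p3 or not p3) implies p3) implies Dia Box (not (p3 or not p3) implies p3)), w0
2. Box (not (p3 or not p3) implies p3), w0
3. not Dia Box (not (p3 or not p3) implies p3), w0
4. not (p3 or not p3) implies p3, w0
5. not Box (not (p3 or not p3) implies p3), w0
6. p3 or not p3, w0
7. not p3, w0
8. not (not (p3 or not p3) implies p3), w1
9. not (p3 or not p3), w1
10. not p3, w1
11. p3, w1
Accessibility: w0Rw0, w0Rw1, w1Rw1
Branch closes: p3 and not p3 both at w1.
All branches of the negation close; one closing branch shown above.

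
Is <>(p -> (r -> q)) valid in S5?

No, not valid

Tableau for the negation ~<>(p -> (r -> q)):
1. ~<>(p -> (r -> q)), u
2. ~(p -> (r -> q)), u
3. p, u
4. ~(r -> q), u
5. r, u
6. ~q, u
Accessibility: uRu
The negation has an open branch (countermodel exists).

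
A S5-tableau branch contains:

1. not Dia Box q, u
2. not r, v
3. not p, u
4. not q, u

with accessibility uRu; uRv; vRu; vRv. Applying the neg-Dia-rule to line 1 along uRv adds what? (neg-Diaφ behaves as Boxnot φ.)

neg-Diaφ behaves as Boxnot φ: propagate the negated body to each accessible world.

not Box q, v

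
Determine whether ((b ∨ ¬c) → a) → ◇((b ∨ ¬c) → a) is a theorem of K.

Invalid (countermodel exists)

Tableau for the negation ¬(((b ∨ ¬c) → a) → ◇((b ∨ ¬c) → a)):
1. ¬(((b ∨ ¬c) → a) → ◇((b ∨ ¬c) → a)), 0
2. (b ∨ ¬c) → a, 0
3. ¬◇((b ∨ ¬c) → a), 0
4. a, 0
The negation has an open branch (countermodel exists).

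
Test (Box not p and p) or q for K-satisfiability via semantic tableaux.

Satisfiable

1. (Box not p and p) or q, w0
2. q, w0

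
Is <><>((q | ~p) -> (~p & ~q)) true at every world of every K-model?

Invalid (countermodel exists)

Tableau for the negation ~<><>((q | ~p) -> (~p & ~q)):
1. ~<><>((q | ~p) -> (~p & ~q)), w0
The negation has an open branch (countermodel exists).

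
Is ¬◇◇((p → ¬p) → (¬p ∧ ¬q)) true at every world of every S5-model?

Tableau for the negation ◇◇((p → ¬p) → (¬p ∧ ¬q)):
1. ◇◇((p → ¬p) → (¬p ∧ ¬q)), w0
2. ◇((p → ¬p) → (¬p ∧ ¬q)), w1
3. (p → ¬p) → (¬p ∧ ¬q), w2
4. ¬p ∧ ¬q, w2
5. ¬p, w2
6. ¬q, w2
Accessibility: w0Rw0, w0Rw1, w0Rw2, w1Rw0, w1Rw1, w1Rw2, w2Rw0, w2Rw1, w2Rw2
The negation has an open branch (countermodel exists).

No, not valid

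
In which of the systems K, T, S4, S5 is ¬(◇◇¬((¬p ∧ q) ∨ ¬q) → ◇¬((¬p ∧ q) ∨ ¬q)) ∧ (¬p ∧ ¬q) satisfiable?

K, T

T-tableau for the formula:
1. ¬(◇◇¬((¬p ∧ q) ∨ ¬q) → ◇¬((¬p ∧ q) ∨ ¬q)) ∧ (¬p ∧ ¬q), w0
2. ¬(◇◇¬((¬p ∧ q) ∨ ¬q) → ◇¬((¬p ∧ q) ∨ ¬q)), w0
3. ¬p ∧ ¬q, w0
4. ◇◇¬((¬p ∧ q) ∨ ¬q), w0
5. ¬◇¬((¬p ∧ q) ∨ ¬q), w0
6. ¬p, w0
7. ¬q, w0
8. (¬p ∧ q) ∨ ¬q, w0
9. ◇¬((¬p ∧ q) ∨ ¬q), w1
10. (¬p ∧ q) ∨ ¬q, w1
11. ¬q, w1
12. ¬((¬p ∧ q) ∨ ¬q), w2
13. ¬(¬p ∧ q), w2
14. q, w2
15. p, w2
Accessibility: w0Rw0, w0Rw1, w1Rw1, w1Rw2, w2Rw2
Complete open branch: satisfiable in T, hence also in K (this T-model is also a K-model).
S4-tableau for the formula:
1. ¬(◇◇¬((¬p ∧ q) ∨ ¬q) → ◇¬((¬p ∧ q) ∨ ¬q)) ∧ (¬p ∧ ¬q), w0
2. ¬(◇◇¬((¬p ∧ q) ∨ ¬q) → ◇¬((¬p ∧ q) ∨ ¬q)), w0
3. ¬p ∧ ¬q, w0
4. ◇◇¬((¬p ∧ q) ∨ ¬q), w0
5. ¬◇¬((¬p ∧ q) ∨ ¬q), w0
6. ¬p, w0
7. ¬q, w0
8. (¬p ∧ q) ∨ ¬q, w0
9. ◇¬((¬p ∧ q) ∨ ¬q), w1
10. (¬p ∧ q) ∨ ¬q, w1
11. ¬p ∧ q, w1
12. ¬p, w1
13. q, w1
14. ¬((¬p ∧ q) ∨ ¬q), w2
15. ¬(¬p ∧ q), w2
16. q, w2
17. (¬p ∧ q) ∨ ¬q, w2
18. p, w2
19. ¬p ∧ q, w2
20. ¬p, w2
Accessibility: w0Rw0, w0Rw1, w0Rw2, w1Rw1, w1Rw2, w2Rw2
Branch closes: p and ¬p both at w2.
Every branch closes (one shown): unsatisfiable in S4, hence also in S5 (every S5-frame is an S4-frame).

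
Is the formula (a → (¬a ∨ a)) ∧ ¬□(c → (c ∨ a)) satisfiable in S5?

No, unsatisfiable

1. (a → (¬a ∨ a)) ∧ ¬□(c → (c ∨ a)), 0
2. a → (¬a ∨ a), 0
3. ¬□(c → (c ∨ a)), 0
4. ¬a ∨ a, 0
5. a, 0
6. ¬(c → (c ∨ a)), 1
7. c, 1
8. ¬(c ∨ a), 1
9. ¬c, 1
10. ¬a, 1
Accessibility: 0R0, 0R1, 1R0, 1R1
Branch closes: c and ¬c both at 1.
Every branch closes; the branch above is one of them.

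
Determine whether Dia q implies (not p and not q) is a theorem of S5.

Tableau for the negation not (Dia q implies (not p and not q)):
1. not (Dia q implies (not p and not q)), 0
2. Dia q, 0   [neg-implies-rule on 1]
3. not (not p and not q), 0   [neg-implies-rule on 1]
4. q, 0   [neg-and-rule on 3 (branches; this branch)]
5. q, 1   [Dia-rule on 2: fresh world 1, 0R1]
Accessibility: 0R0, 0R1, 1R0, 1R1
The negation has an open branch (countermodel exists).

Not valid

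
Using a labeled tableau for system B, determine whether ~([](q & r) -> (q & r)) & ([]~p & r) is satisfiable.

1. ~([](q & r) -> (q & r)) & ([]~p & r), 0
2. ~([](q & r) -> (q & r)), 0
3. []~p & r, 0
4. [](q & r), 0
5. ~(q & r), 0
6. []~p, 0
7. r, 0
8. q & r, 0
9. q, 0
10. ~p, 0
11. ~r, 0
Accessibility: 0R0
Branch closes: r and ~r both at 0.
Every branch closes; the branch above is one of them.

Unsatisfiable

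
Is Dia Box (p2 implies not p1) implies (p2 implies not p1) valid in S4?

Not valid

Tableau for the negation not (Dia Box (p2 implies not p1) implies (p2 implies not p1)):
1. not (Dia Box (p2 implies not p1) implies (p2 implies not p1)), w0
2. Dia Box (p2 implies not p1), w0
3. not (p2 implies not p1), w0
4. p2, w0
5. p1, w0
6. Box (p2 implies not p1), w1
7. p2 implies not p1, w1
8. not p1, w1
Accessibility: w0Rw0, w0Rw1, w1Rw1
The negation has an open branch (countermodel exists).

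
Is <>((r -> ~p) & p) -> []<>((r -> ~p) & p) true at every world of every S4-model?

No, not valid

Tableau for the negation ~(<>((r -> ~p) & p) -> []<>((r -> ~p) & p)):
1. ~(<>((r -> ~p) & p) -> []<>((r -> ~p) & p)), u
2. <>((r -> ~p) & p), u
3. ~[]<>((r -> ~p) & p), u
4. (r -> ~p) & p, v
5. r -> ~p, v
6. p, v
7. ~r, v
8. ~<>((r -> ~p) & p), w
9. ~((r -> ~p) & p), w
10. ~p, w
Accessibility: uRu, uRv, uRw, vRv, wRw
The negation has an open branch (countermodel exists).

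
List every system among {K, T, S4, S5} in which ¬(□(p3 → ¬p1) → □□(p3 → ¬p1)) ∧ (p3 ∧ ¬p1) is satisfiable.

S4-tableau for the formula:
1. ¬(□(p3 → ¬p1) → □□(p3 → ¬p1)) ∧ (p3 ∧ ¬p1), 0
2. ¬(□(p3 → ¬p1) → □□(p3 → ¬p1)), 0   [∧-rule on 1]
3. p3 ∧ ¬p1, 0   [∧-rule on 1]
4. □(p3 → ¬p1), 0   [¬→-rule on 2]
5. ¬□□(p3 → ¬p1), 0   [¬→-rule on 2]
6. p3, 0   [∧-rule on 3]
7. ¬p1, 0   [∧-rule on 3]
8. p3 → ¬p1, 0   [□-rule on 4 via 0R0]
9. ¬□(p3 → ¬p1), 1   [¬□-rule on 5: fresh world 1, 0R1]
10. p3 → ¬p1, 1   [□-rule on 4 via 0R1]
11. ¬p1, 1   [→-rule on 10 (branches; this branch)]
12. ¬(p3 → ¬p1), 2   [¬□-rule on 9: fresh world 2, 1R2]
13. p3, 2   [¬→-rule on 12]
14. p1, 2   [¬→-rule on 12]
15. p3 → ¬p1, 2   [□-rule on 4 via 0R2]
16. ¬p1, 2   [→-rule on 15 (branches; this branch)]
Accessibility: 0R0, 0R1, 0R2, 1R1, 1R2, 2R2
Branch closes: p1 and ¬p1 both at 2.
Every branch closes (one shown): unsatisfiable in S4, hence also in S5 (every S5-frame is an S4-frame).
T-tableau for the formula:
1. ¬(□(p3 → ¬p1) → □□(p3 → ¬p1)) ∧ (p3 ∧ ¬p1), 0
2. ¬(□(p3 → ¬p1) → □□(p3 → ¬p1)), 0   [∧-rule on 1]
3. p3 ∧ ¬p1, 0   [∧-rule on 1]
4. □(p3 → ¬p1), 0   [¬→-rule on 2]
5. ¬□□(p3 → ¬p1), 0   [¬→-rule on 2]
6. p3, 0   [∧-rule on 3]
7. ¬p1, 0   [∧-rule on 3]
8. p3 → ¬p1, 0   [□-rule on 4 via 0R0]
9. ¬□(p3 → ¬p1), 1   [¬□-rule on 5: fresh world 1, 0R1]
10. p3 → ¬p1, 1   [□-rule on 4 via 0R1]
11. ¬p1, 1   [→-rule on 10 (branches; this branch)]
12. ¬(p3 → ¬p1), 2   [¬□-rule on 9: fresh world 2, 1R2]
13. p3, 2   [¬→-rule on 12]
14. p1, 2   [¬→-rule on 12]
Accessibility: 0R0, 0R1, 1R1, 1R2, 2R2
Complete open branch: satisfiable in T, hence also in K (this T-model is also a K-model).

K, T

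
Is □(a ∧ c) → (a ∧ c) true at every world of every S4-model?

Valid

Tableau for the negation ¬(□(a ∧ c) → (a ∧ c)):
1. ¬(□(a ∧ c) → (a ∧ c)), 0
2. □(a ∧ c), 0
3. ¬(a ∧ c), 0
4. a ∧ c, 0
5. a, 0
6. c, 0
7. ¬c, 0
Accessibility: 0R0
Branch closes: c and ¬c both at 0.
All branches of the negation close; one closing branch shown above.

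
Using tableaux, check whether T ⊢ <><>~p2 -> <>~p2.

Tableau for the negation ~(<><>~p2 -> <>~p2):
1. ~(<><>~p2 -> <>~p2), 0
2. <><>~p2, 0
3. ~<>~p2, 0
4. p2, 0
5. <>~p2, 1
6. p2, 1
7. ~p2, 2
Accessibility: 0R0, 0R1, 1R1, 1R2, 2R2
The negation has an open branch (countermodel exists).

No, not valid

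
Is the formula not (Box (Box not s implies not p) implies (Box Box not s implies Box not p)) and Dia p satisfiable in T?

No, unsatisfiable

1. not (Box (Box not s implies not p) implies (Box Box not s implies Box not p)) and Dia p, u
2. not (Box (Box not s implies not p) implies (Box Box not s implies Box not p)), u   [and-rule on 1]
3. Dia p, u   [and-rule on 1]
4. Box (Box not s implies not p), u   [neg-implies-rule on 2]
5. not (Box Box not s implies Box not p), u   [neg-implies-rule on 2]
6. Box Box not s, u   [neg-implies-rule on 5]
7. not Box not p, u   [neg-implies-rule on 5]
8. Box not s implies not p, u   [Box-rule on 4 via uRu]
9. Box not s, u   [Box-rule on 6 via uRu]
10. not s, u   [Box-rule on 9 via uRu]
11. not Box not s, u   [implies-rule on 8 (branches; this branch)]
12. p, v   [Dia-rule on 3: fresh world v, uRv]
13. Box not s implies not p, v   [Box-rule on 4 via uRv]
14. Box not s, v   [Box-rule on 6 via uRv]
15. not s, v   [Box-rule on 9 via uRv]
16. not Box not s, v   [implies-rule on 13 (branches; this branch)]
17. p, w   [neg-Box-rule on 7: fresh world w, uRw]
18. Box not s implies not p, w   [Box-rule on 4 via uRw]
19. Box not s, w   [Box-rule on 6 via uRw]
20. not s, w   [Box-rule on 9 via uRw]
21. not Box not s, w   [implies-rule on 18 (branches; this branch)]
22. s, x   [neg-Box-rule on 11: fresh world x, uRx]
23. Box not s implies not p, x   [Box-rule on 4 via uRx]
24. Box not s, x   [Box-rule on 6 via uRx]
25. not s, x   [Box-rule on 9 via uRx]
Accessibility: uRu, uRv, uRw, uRx, vRv, wRw, xRx
Branch closes: s and not s both at x.
All branches of the tableau close; one closing branch shown above.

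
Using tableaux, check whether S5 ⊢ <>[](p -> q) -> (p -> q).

Tableau for the negation ~(<>[](p -> q) -> (p -> q)):
1. ~(<>[](p -> q) -> (p -> q)), 0
2. <>[](p -> q), 0
3. ~(p -> q), 0
4. p, 0
5. ~q, 0
6. [](p -> q), 1
7. p -> q, 0
8. p -> q, 1
9. q, 0
Accessibility: 0R0, 0R1, 1R0, 1R1
Branch closes: q and ~q both at 0.
Every branch of the negation's tableau closes; the branch above is one of them.

Valid in S5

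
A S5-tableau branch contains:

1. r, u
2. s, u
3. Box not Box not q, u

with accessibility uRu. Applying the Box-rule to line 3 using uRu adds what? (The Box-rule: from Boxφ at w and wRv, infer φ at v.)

not Box not q, u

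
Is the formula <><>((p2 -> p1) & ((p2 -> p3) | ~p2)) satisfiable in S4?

Yes, satisfiable

1. <><>((p2 -> p1) & ((p2 -> p3) | ~p2)), w0
2. <>((p2 -> p1) & ((p2 -> p3) | ~p2)), w1   [<>-rule on 1: fresh world w1, w0Rw1]
3. (p2 -> p1) & ((p2 -> p3) | ~p2), w2   [<>-rule on 2: fresh world w2, w1Rw2]
4. p2 -> p1, w2   [&-rule on 3]
5. (p2 -> p3) | ~p2, w2   [&-rule on 3]
6. p1, w2   [->-rule on 4 (branches; this branch)]
7. ~p2, w2   [|-rule on 5 (branches; this branch)]
Accessibility: w0Rw0, w0Rw1, w0Rw2, w1Rw1, w1Rw2, w2Rw2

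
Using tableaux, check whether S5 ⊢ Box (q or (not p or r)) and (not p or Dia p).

Tableau for the negation not (Box (q or (not p or r)) and (not p or Dia p)):
1. not (Box (q or (not p or r)) and (not p or Dia p)), w0
2. not Box (q or (not p or r)), w0
3. not (q or (not p or r)), w1
4. not q, w1
5. not (not p or r), w1
6. p, w1
7. not r, w1
Accessibility: w0Rw0, w0Rw1, w1Rw0, w1Rw1
The negation has an open branch (countermodel exists).

Invalid (countermodel exists)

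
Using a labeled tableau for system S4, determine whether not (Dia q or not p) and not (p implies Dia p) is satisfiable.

Unsatisfiable

1. not (Dia q or not p) and not (p implies Dia p), w0
2. not (Dia q or not p), w0
3. not (p implies Dia p), w0
4. not Dia q, w0
5. p, w0
6. not Dia p, w0
7. not q, w0
8. not p, w0
Accessibility: w0Rw0
Branch closes: p and not p both at w0.
All branches of the tableau close; one closing branch shown above.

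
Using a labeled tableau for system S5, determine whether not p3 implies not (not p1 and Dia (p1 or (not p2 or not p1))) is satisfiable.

1. not p3 implies not (not p1 and Dia (p1 or (not p2 or not p1))), w0
2. not (not p1 and Dia (p1 or (not p2 or not p1))), w0
3. p1, w0
Accessibility: w0Rw0

Yes, satisfiable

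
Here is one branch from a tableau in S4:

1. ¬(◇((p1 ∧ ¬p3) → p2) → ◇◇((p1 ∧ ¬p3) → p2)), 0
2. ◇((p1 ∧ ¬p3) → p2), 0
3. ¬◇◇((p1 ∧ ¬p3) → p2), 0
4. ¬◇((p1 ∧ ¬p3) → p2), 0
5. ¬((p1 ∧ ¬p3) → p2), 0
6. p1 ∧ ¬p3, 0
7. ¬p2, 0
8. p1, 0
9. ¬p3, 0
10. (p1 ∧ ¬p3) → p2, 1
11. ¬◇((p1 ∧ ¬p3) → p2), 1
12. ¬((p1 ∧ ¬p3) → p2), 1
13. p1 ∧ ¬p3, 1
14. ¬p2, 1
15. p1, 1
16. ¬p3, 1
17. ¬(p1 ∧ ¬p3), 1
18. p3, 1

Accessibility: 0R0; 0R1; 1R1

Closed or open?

Closed

Both p3 and ¬p3 appear at 1.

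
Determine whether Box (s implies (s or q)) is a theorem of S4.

Yes, valid

Tableau for the negation not Box (s implies (s or q)):
1. not Box (s implies (s or q)), 0
2. not (s implies (s or q)), 1   [neg-Box-rule on 1: fresh world 1, 0R1]
3. s, 1   [neg-implies-rule on 2]
4. not (s or q), 1   [neg-implies-rule on 2]
5. not s, 1   [neg-or-rule on 4]
6. not q, 1   [neg-or-rule on 4]
Accessibility: 0R0, 0R1, 1R1
Branch closes: s and not s both at 1.
All branches of the negation close; one closing branch shown above.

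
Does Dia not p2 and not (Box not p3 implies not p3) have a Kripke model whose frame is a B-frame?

1. Dia not p2 and not (Box not p3 implies not p3), u
2. Dia not p2, u   [and-rule on 1]
3. not (Box not p3 implies not p3), u   [and-rule on 1]
4. Box not p3, u   [neg-implies-rule on 3]
5. p3, u   [neg-implies-rule on 3]
6. not p3, u   [Box-rule on 4 via uRu]
Accessibility: uRu
Branch closes: p3 and not p3 both at u.
Every branch closes; the branch above is one of them.

Unsatisfiable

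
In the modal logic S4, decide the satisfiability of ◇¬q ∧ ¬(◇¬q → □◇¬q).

1. ◇¬q ∧ ¬(◇¬q → □◇¬q), 0
2. ◇¬q, 0
3. ¬(◇¬q → □◇¬q), 0
4. ¬□◇¬q, 0
5. ¬q, 1
6. ¬◇¬q, 2
7. q, 2
Accessibility: 0R0, 0R1, 0R2, 1R1, 2R2

Satisfiable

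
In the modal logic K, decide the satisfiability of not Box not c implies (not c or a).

1. not Box not c implies (not c or a), w0
2. not c or a, w0
3. a, w0

Satisfiable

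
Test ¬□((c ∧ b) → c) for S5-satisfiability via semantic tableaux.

1. ¬□((c ∧ b) → c), 0
2. ¬((c ∧ b) → c), 1
3. c ∧ b, 1
4. ¬c, 1
5. c, 1
6. b, 1
Accessibility: 0R0, 0R1, 1R0, 1R1
Branch closes: c and ¬c both at 1.
(One branch shown.) All branches close.

No, unsatisfiable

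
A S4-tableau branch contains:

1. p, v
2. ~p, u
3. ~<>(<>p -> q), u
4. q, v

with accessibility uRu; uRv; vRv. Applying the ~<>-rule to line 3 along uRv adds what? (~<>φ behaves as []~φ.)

~<>φ behaves as []~φ: propagate the negated body to each accessible world.

~(<>p -> q), v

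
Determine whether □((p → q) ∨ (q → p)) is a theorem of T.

Tableau for the negation ¬□((p → q) ∨ (q → p)):
1. ¬□((p → q) ∨ (q → p)), u
2. ¬((p → q) ∨ (q → p)), v
3. ¬(p → q), v
4. ¬(q → p), v
5. p, v
6. ¬q, v
7. q, v
8. ¬p, v
Accessibility: uRu, uRv, vRv
Branch closes: q and ¬q both at v.
Every branch of the negation's tableau closes; the branch above is one of them.

Valid in T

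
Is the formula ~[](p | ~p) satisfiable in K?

1. ~[](p | ~p), w0
2. ~(p | ~p), w1   [~[]-rule on 1: fresh world w1, w0Rw1]
3. ~p, w1   [~|-rule on 2]
4. p, w1   [~|-rule on 2]
Accessibility: w0Rw1
Branch closes: p and ~p both at w1.
(One branch shown.) All branches close.

Unsatisfiable (every branch closes)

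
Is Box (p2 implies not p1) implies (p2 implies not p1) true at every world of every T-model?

Tableau for the negation not (Box (p2 implies not p1) implies (p2 implies not p1)):
1. not (Box (p2 implies not p1) implies (p2 implies not p1)), 0
2. Box (p2 implies not p1), 0
3. not (p2 implies not p1), 0
4. p2, 0
5. p1, 0
6. p2 implies not p1, 0
7. not p1, 0
Accessibility: 0R0
Branch closes: p1 and not p1 both at 0.
Every branch of the negation's tableau closes; the branch above is one of them.

Yes, valid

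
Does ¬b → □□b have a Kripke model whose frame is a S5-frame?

1. ¬b → □□b, w0
2. □□b, w0   [→-rule on 1 (branches; this branch)]
3. □b, w0   [□-rule on 2 via w0Rw0]
4. b, w0   [□-rule on 3 via w0Rw0]
Accessibility: w0Rw0

Satisfiable (open branch found)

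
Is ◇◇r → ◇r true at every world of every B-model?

Tableau for the negation ¬(◇◇r → ◇r):
1. ¬(◇◇r → ◇r), 0
2. ◇◇r, 0
3. ¬◇r, 0
4. ¬r, 0
5. ◇r, 1
6. ¬r, 1
7. r, 2
Accessibility: 0R0, 0R1, 1R0, 1R1, 1R2, 2R1, 2R2
The negation has an open branch (countermodel exists).

Not valid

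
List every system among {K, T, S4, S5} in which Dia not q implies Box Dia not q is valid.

S4-tableau for the negation not (Dia not q implies Box Dia not q):
1. not (Dia not q implies Box Dia not q), u
2. Dia not q, u
3. not Box Dia not q, u
4. not q, v
5. not Dia not q, w
6. q, w
Accessibility: uRu, uRv, uRw, vRv, wRw
Complete open branch: countermodel on an S4-frame, so not valid in S4, nor in K, T (the same frame is also a K-frame and a T-frame).
S5-tableau for the negation not (Dia not q implies Box Dia not q):
1. not (Dia not q implies Box Dia not q), u
2. Dia not q, u
3. not Box Dia not q, u
4. not q, v
5. not Dia not q, w
6. q, u
7. q, v
Accessibility: uRu, uRv, uRw, vRu, vRv, vRw, wRu, wRv, wRw
Branch closes: q and not q both at v.
Every branch closes (one shown): valid in S5.

S5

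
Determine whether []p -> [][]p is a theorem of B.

Tableau for the negation ~([]p -> [][]p):
1. ~([]p -> [][]p), 0
2. []p, 0   [~->-rule on 1]
3. ~[][]p, 0   [~->-rule on 1]
4. p, 0   [[]-rule on 2 via 0R0]
5. ~[]p, 1   [~[]-rule on 3: fresh world 1, 0R1]
6. p, 1   [[]-rule on 2 via 0R1]
7. ~p, 2   [~[]-rule on 5: fresh world 2, 1R2]
Accessibility: 0R0, 0R1, 1R0, 1R1, 1R2, 2R1, 2R2
The negation has an open branch (countermodel exists).

Invalid (countermodel exists)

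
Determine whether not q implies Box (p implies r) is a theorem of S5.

Tableau for the negation not (not q implies Box (p implies r)):
1. not (not q implies Box (p implies r)), 0
2. not q, 0   [neg-implies-rule on 1]
3. not Box (p implies r), 0   [neg-implies-rule on 1]
4. not (p implies r), 1   [neg-Box-rule on 3: fresh world 1, 0R1]
5. p, 1   [neg-implies-rule on 4]
6. not r, 1   [neg-implies-rule on 4]
Accessibility: 0R0, 0R1, 1R0, 1R1
The negation has an open branch (countermodel exists).

Not valid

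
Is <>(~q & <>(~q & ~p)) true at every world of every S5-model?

No, not valid

Tableau for the negation ~<>(~q & <>(~q & ~p)):
1. ~<>(~q & <>(~q & ~p)), w0
2. ~(~q & <>(~q & ~p)), w0
3. ~<>(~q & ~p), w0
4. ~(~q & ~p), w0
5. p, w0
Accessibility: w0Rw0
The negation has an open branch (countermodel exists).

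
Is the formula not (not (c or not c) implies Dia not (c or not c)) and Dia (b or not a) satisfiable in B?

1. not (not (c or not c) implies Dia not (c or not c)) and Dia (b or not a), w0
2. not (not (c or not c) implies Dia not (c or not c)), w0
3. Dia (b or not a), w0
4. not (c or not c), w0
5. not Dia not (c or not c), w0
6. not c, w0
7. c, w0
Accessibility: w0Rw0
Branch closes: c and not c both at w0.
Every branch closes; the branch above is one of them.

Unsatisfiable (every branch closes)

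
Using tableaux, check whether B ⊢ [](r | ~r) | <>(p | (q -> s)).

Tableau for the negation ~([](r | ~r) | <>(p | (q -> s))):
1. ~([](r | ~r) | <>(p | (q -> s))), u
2. ~[](r | ~r), u
3. ~<>(p | (q -> s)), u
4. ~(p | (q -> s)), u
5. ~p, u
6. ~(q -> s), u
7. q, u
8. ~s, u
9. ~(r | ~r), v
10. ~r, v
11. r, v
Accessibility: uRu, uRv, vRu, vRv
Branch closes: r and ~r both at v.
All branches of the negation close; one closing branch shown above.

Valid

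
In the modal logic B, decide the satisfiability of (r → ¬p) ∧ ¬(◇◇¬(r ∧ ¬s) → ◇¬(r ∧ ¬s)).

1. (r → ¬p) ∧ ¬(◇◇¬(r ∧ ¬s) → ◇¬(r ∧ ¬s)), w0
2. r → ¬p, w0
3. ¬(◇◇¬(r ∧ ¬s) → ◇¬(r ∧ ¬s)), w0
4. ◇◇¬(r ∧ ¬s), w0
5. ¬◇¬(r ∧ ¬s), w0
6. r ∧ ¬s, w0
7. r, w0
8. ¬s, w0
9. ¬p, w0
10. ◇¬(r ∧ ¬s), w1
11. r ∧ ¬s, w1
12. r, w1
13. ¬s, w1
14. ¬(r ∧ ¬s), w2
15. s, w2
Accessibility: w0Rw0, w0Rw1, w1Rw0, w1Rw1, w1Rw2, w2Rw1, w2Rw2

Satisfiable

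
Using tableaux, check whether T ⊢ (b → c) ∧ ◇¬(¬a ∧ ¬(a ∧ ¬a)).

Tableau for the negation ¬((b → c) ∧ ◇¬(¬a ∧ ¬(a ∧ ¬a))):
1. ¬((b → c) ∧ ◇¬(¬a ∧ ¬(a ∧ ¬a))), w0
2. ¬◇¬(¬a ∧ ¬(a ∧ ¬a)), w0
3. ¬a ∧ ¬(a ∧ ¬a), w0
4. ¬a, w0
5. ¬(a ∧ ¬a), w0
Accessibility: w0Rw0
The negation has an open branch (countermodel exists).

No, not valid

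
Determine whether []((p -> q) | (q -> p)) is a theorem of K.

Valid

Tableau for the negation ~[]((p -> q) | (q -> p)):
1. ~[]((p -> q) | (q -> p)), u
2. ~((p -> q) | (q -> p)), v
3. ~(p -> q), v
4. ~(q -> p), v
5. p, v
6. ~q, v
7. q, v
8. ~p, v
Accessibility: uRv
Branch closes: q and ~q both at v.
All branches of the negation close; one closing branch shown above.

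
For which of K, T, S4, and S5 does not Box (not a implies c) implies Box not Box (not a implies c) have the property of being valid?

S4-tableau for the negation not (not Box (not a implies c) implies Box not Box (not a implies c)):
1. not (not Box (not a implies c) implies Box not Box (not a implies c)), 0
2. not Box (not a implies c), 0
3. not Box not Box (not a implies c), 0
4. not (not a implies c), 1
5. not a, 1
6. not c, 1
7. Box (not a implies c), 2
8. not a implies c, 2
9. c, 2
Accessibility: 0R0, 0R1, 0R2, 1R1, 2R2
Complete open branch: countermodel on an S4-frame, so not valid in S4, nor in K, T (the same frame is also a K-frame and a T-frame).
S5-tableau for the negation not (not Box (not a implies c) implies Box not Box (not a implies c)):
1. not (not Box (not a implies c) implies Box not Box (not a implies c)), 0
2. not Box (not a implies c), 0
3. not Box not Box (not a implies c), 0
4. not (not a implies c), 1
5. not a, 1
6. not c, 1
7. Box (not a implies c), 2
8. not a implies c, 0
9. not a implies c, 1
10. not a implies c, 2
11. c, 0
12. c, 1
Accessibility: 0R0, 0R1, 0R2, 1R0, 1R1, 1R2, 2R0, 2R1, 2R2
Branch closes: c and not c both at 1.
Every branch closes (one shown): valid in S5.

S5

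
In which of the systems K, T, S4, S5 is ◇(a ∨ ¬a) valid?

T-tableau for the negation ¬◇(a ∨ ¬a):
1. ¬◇(a ∨ ¬a), 0
2. ¬(a ∨ ¬a), 0
3. ¬a, 0
4. a, 0
Accessibility: 0R0
Branch closes: a and ¬a both at 0.
Every branch closes (one shown): valid in T, hence also in S4, S5 (every theorem of T is a theorem of S4 and S5).
K-tableau for the negation ¬◇(a ∨ ¬a):
1. ¬◇(a ∨ ¬a), 0
Complete open branch: countermodel on a K-frame, so not valid in K.

T, S4, S5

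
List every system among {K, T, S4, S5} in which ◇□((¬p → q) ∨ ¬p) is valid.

T, S4, S5

T-tableau for the negation ¬◇□((¬p → q) ∨ ¬p):
1. ¬◇□((¬p → q) ∨ ¬p), u
2. ¬□((¬p → q) ∨ ¬p), u   [¬◇-rule on 1 via uRu]
3. ¬((¬p → q) ∨ ¬p), v   [¬□-rule on 2: fresh world v, uRv]
4. ¬(¬p → q), v   [¬∨-rule on 3]
5. p, v   [¬∨-rule on 3]
6. ¬p, v   [¬→-rule on 4]
7. ¬q, v   [¬→-rule on 4]
Accessibility: uRu, uRv, vRv
Branch closes: p and ¬p both at v.
Every branch closes (one shown): valid in T, hence also in S4, S5 (every theorem of T is a theorem of S4 and S5).
K-tableau for the negation ¬◇□((¬p → q) ∨ ¬p):
1. ¬◇□((¬p → q) ∨ ¬p), u
Complete open branch: countermodel on a K-frame, so not valid in K.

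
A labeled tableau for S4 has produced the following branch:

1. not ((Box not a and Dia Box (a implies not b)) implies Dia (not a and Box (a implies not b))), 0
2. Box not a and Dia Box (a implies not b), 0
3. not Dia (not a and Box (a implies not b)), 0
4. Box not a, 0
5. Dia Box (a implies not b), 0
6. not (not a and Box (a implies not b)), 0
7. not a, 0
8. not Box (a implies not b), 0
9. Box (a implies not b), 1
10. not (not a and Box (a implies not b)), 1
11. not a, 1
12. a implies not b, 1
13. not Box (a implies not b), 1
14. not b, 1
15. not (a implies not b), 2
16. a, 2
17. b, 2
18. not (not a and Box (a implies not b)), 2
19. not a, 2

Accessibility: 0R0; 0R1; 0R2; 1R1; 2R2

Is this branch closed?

Closed

Both a and not a appear at 2.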